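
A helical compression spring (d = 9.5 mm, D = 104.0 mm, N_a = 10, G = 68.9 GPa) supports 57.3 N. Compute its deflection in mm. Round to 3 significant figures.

k = Gd⁴/(8D³N_a) = (68.9×10³)(9.5⁴)/(8·104.0³·10) = 6.2363 N/mm
δ = F/k = 57.3 / 6.2363 = 9.1882 mm

9.19 mm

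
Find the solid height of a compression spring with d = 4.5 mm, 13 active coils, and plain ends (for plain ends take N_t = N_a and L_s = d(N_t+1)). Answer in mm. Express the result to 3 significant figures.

63.0 mm

plain ends: N_t = N_a = 13
L_s = d·(N_t+1) = 4.5 × 14 = 63 mm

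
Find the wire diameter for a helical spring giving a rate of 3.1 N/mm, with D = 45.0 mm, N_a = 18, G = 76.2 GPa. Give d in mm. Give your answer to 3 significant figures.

4.81 mm

d = (8D³N_a·k / G)^(1/4) = (8·45.0³·18·3.1 / (76.2×10³))^0.25
  = (533.83)^0.25 = 4.8068 mm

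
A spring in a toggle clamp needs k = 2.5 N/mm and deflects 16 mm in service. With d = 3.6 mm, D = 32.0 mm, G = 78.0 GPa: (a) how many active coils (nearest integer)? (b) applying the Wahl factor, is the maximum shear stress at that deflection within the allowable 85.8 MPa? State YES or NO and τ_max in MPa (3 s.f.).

N_a = Gd⁴/(8D³k) = (78.0×10³)(3.6⁴)/(8·32.0³·2.5) = 19.99 → N_a = 20
Actual rate k = Gd⁴/(8D³·20) = 2.4988 N/mm
Working load F = kδ = 2.4988·16 = 39.981 N
C = 32.0/3.6 = 8.8889; K_W = (4C−1)/(4C−4)+0.615/C = 1.1643
τ_max = K_W·8FD/(πd³) = 1.1643·69.829 = 81.299 MPa
τ_max ≤ 85.8 MPa → acceptable

(a) 20 coils; (b) YES, τ_max = 81.3 MPa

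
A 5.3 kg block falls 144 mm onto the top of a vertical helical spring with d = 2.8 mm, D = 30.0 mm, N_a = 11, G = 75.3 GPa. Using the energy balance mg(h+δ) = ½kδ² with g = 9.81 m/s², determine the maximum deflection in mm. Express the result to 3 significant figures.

118 mm

k = Gd⁴/(8D³N_a) = (75.3×10³)(2.8⁴)/(8·30.0³·11) = 1.948 N/mm
W = mg = 5.3 × 9.81 = 51.993 N
½kδ² − Wδ − Wh = 0 → δ = (W + √(W² + 2kWh))/k
δ = (51.993 + √(2703.3 + 29168.8))/1.948 = (51.993 + 178.53)/1.948 = 118.34 mm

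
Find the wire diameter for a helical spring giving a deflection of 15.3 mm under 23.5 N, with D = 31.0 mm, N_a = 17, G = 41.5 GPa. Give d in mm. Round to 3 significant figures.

Required rate k = F/δ = 23.5/15.3 = 1.5359 N/mm
d = (8D³N_a·k / G)^(1/4) = (8·31.0³·17·1.5359 / (41.5×10³))^0.25
  = (149.95)^0.25 = 3.4994 mm

3.50 mm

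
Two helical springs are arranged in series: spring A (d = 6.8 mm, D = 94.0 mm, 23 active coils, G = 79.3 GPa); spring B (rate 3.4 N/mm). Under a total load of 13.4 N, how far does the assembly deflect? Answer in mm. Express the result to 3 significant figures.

k_A = Gd⁴/(8D³N_a) = (79.3×10³)(6.8⁴)/(8·94.0³·23) = 1.1094 N/mm
Series: 1/k_eq = 1/1.1094 + 1/3.4 = 1.1955; k_eq = 0.83649 N/mm
δ = F/k_eq = 13.4/0.83649 = 16.019 mm

16.0 mm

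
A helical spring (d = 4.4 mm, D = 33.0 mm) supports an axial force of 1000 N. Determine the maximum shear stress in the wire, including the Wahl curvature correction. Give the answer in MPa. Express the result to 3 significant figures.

Spring index C = D/d = 33.0/4.4 = 7.5000
K_W = (4C−1)/(4C−4) + 0.615/C = 29.000/26.000 + 0.0820 = 1.1974
τ₀ = 8FD/(πd³) = 8·1000·33.0/(π·4.4³) = 264000/267.61 = 986.5 MPa
τ_max = K·τ₀ = 1.1974 × 986.5 = 1181.2 MPa

1180 MPa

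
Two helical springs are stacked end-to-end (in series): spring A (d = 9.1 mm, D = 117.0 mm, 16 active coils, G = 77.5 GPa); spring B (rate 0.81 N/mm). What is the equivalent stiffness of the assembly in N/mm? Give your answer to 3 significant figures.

0.617 N/mm

k_A = Gd⁴/(8D³N_a) = (77.5×10³)(9.1⁴)/(8·117.0³·16) = 2.5924 N/mm
Series: 1/k_eq = 1/2.5924 + 1/0.81 = 1.6203; k_eq = 0.61716 N/mm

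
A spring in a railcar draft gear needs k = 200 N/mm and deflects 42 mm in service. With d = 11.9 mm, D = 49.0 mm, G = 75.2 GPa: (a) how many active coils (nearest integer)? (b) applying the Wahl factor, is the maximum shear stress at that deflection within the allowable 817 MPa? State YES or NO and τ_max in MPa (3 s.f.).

(a) 8 coils; (b) NO, τ_max = 866 MPa

N_a = Gd⁴/(8D³k) = (75.2×10³)(11.9⁴)/(8·49.0³·200) = 8.011 → N_a = 8
Actual rate k = Gd⁴/(8D³·8) = 200.28 N/mm
Working load F = kδ = 200.28·42 = 8411.8 N
C = 49.0/11.9 = 4.1176; K_W = (4C−1)/(4C−4)+0.615/C = 1.3899
τ_max = K_W·8FD/(πd³) = 1.3899·622.85 = 865.71 MPa
τ_max > 817 MPa → exceeds allowable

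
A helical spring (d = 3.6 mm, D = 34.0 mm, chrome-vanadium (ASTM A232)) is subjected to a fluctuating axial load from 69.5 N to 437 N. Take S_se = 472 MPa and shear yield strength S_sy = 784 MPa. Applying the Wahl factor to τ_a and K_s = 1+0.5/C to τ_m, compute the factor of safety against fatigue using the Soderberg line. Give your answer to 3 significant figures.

C = D/d = 34.0/3.6 = 9.4444; K_W = (4C−1)/(4C−4)+0.615/C = 1.1539; K_s = 1+0.5/C = 1.0529
F_a = (F_max−F_min)/2 = 183.75 N; F_m = (F_max+F_min)/2 = 253.25 N
τ_a = K_W·8F_aD/(πd³) = 1.1539 × 340.99 = 393.48 MPa
τ_m = K_s·8F_mD/(πd³) = 1.0529 × 469.96 = 494.84 MPa
Soderberg: 1/n_f = τ_a/S_se + τ_m/S_sy = 393.48/472 + 494.84/784 = 0.83364 + 0.63117 = 1.4648
n_f = 1/1.4648 = 0.6827

0.683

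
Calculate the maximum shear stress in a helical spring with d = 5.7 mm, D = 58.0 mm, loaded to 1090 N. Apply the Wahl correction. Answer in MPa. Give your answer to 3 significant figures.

Spring index C = D/d = 58.0/5.7 = 10.1754
K_W = (4C−1)/(4C−4) + 0.615/C = 39.702/36.702 + 0.0604 = 1.1422
τ₀ = 8FD/(πd³) = 8·1090·58.0/(π·5.7³) = 505760/581.8 = 869.3 MPa
τ_max = K·τ₀ = 1.1422 × 869.3 = 992.9 MPa

993 MPa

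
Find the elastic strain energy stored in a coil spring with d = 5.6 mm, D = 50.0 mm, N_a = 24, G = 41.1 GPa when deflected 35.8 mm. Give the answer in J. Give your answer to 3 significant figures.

k = Gd⁴/(8D³N_a) = (41.1×10³)(5.6⁴)/(8·50.0³·24) = 1.6842 N/mm
U = ½kδ² = 0.5 × 1.6842 × 35.8² = 1079.2 N·mm = 1.0792 J

1.08 J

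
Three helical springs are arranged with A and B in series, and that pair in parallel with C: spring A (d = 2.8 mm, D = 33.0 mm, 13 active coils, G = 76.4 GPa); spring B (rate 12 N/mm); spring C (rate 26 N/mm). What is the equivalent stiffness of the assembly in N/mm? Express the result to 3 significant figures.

27.1 N/mm

k_A = Gd⁴/(8D³N_a) = (76.4×10³)(2.8⁴)/(8·33.0³·13) = 1.2565 N/mm
Springs A,B series: k_AB = 1/(1/1.2565+1/12) = 1.1374 N/mm; parallel with C: k_eq = 1.1374+26 = 27.137 N/mm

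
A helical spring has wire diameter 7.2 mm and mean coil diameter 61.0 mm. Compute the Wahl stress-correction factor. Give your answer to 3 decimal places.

C = D/d = 61.0/7.2 = 8.4722
K_W = (4C−1)/(4C−4) + 0.615/C = 32.889/29.889 + 0.0726 = 1.1730

1.173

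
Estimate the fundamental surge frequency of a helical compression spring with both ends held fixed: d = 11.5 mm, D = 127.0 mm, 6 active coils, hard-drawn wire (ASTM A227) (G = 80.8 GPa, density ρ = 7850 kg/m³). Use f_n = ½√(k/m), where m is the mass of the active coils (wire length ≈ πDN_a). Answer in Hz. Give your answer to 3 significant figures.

k = Gd⁴/(8D³N_a) = (80.8×10³)(11.5⁴)/(8·127.0³·6) = 14.373 N/mm = 14373 N/m
Wire length L = πDN_a = π·127.0·6 = 2393.9 mm
m = ρ·(πd²/4)·L = 7850 × 103.87×10⁻⁶ m² × 2.3939 m = 1.9519 kg
f_n = ½√(k/m) = 0.5·√(14373/1.9519) = 0.5·√(7363.6) = 42.906 Hz

42.9 Hz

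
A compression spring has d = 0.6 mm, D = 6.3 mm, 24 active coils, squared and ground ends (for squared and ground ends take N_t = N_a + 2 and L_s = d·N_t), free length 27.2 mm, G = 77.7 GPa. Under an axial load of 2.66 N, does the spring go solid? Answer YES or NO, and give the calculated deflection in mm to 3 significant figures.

YES, δ = 12.7 mm

k = Gd⁴/(8D³N_a) = (77.7×10³)(0.6⁴)/(8·6.3³·24) = 0.20975 N/mm
N_t = 26; L_s = 0.6·26 = 15.6 mm; δ_solid = L₀ − L_s = 27.2 − 15.6 = 11.6 mm
δ = F/k = 2.66/0.20975 = 12.682 mm
δ ≥ δ_solid → spring goes solid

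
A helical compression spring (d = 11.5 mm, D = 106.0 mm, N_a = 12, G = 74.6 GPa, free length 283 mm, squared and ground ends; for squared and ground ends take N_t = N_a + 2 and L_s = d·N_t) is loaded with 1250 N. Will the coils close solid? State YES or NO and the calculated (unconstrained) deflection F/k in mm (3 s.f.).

NO, δ = 110 mm

k = Gd⁴/(8D³N_a) = (74.6×10³)(11.5⁴)/(8·106.0³·12) = 11.411 N/mm
N_t = 14; L_s = 11.5·14 = 161 mm; δ_solid = L₀ − L_s = 283 − 161 = 122 mm
δ = F/k = 1250/11.411 = 109.54 mm
δ < δ_solid → spring does not go solid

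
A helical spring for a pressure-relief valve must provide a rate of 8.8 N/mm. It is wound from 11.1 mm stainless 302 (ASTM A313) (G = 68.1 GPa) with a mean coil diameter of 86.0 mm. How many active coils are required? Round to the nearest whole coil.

N_a = Gd⁴/(8D³k) = (68.1×10³ × 11.1⁴)/(8 × 86.0³ × 8.8)
    = 1.03381e+09 / 4.47783e+07 = 23.09 → 23 coils

23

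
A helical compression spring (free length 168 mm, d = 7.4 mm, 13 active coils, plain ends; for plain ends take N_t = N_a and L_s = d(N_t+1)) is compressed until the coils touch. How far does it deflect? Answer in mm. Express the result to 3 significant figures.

N_t = 13; L_s = 7.4·14 = 103.6 mm
δ_solid = L₀ − L_s = 168 − 103.6 = 64.4 mm

64.4 mm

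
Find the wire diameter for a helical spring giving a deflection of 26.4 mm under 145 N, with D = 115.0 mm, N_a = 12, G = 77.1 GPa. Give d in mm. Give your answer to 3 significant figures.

Required rate k = F/δ = 145/26.4 = 5.4924 N/mm
d = (8D³N_a·k / G)^(1/4) = (8·115.0³·12·5.4924 / (77.1×10³))^0.25
  = (10401)^0.25 = 10.0988 mm

10.1 mm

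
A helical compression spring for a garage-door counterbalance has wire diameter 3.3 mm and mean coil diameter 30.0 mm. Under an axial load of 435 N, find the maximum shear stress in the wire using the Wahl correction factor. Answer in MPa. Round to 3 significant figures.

Spring index C = D/d = 30.0/3.3 = 9.0909
K_W = (4C−1)/(4C−4) + 0.615/C = 35.364/32.364 + 0.0676 = 1.1603
τ₀ = 8FD/(πd³) = 8·435·30.0/(π·3.3³) = 104400/112.9 = 924.72 MPa
τ_max = K·τ₀ = 1.1603 × 924.72 = 1073 MPa

1070 MPa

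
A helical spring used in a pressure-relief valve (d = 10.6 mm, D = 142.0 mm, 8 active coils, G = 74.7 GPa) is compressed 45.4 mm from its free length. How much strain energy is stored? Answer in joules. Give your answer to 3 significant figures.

k = Gd⁴/(8D³N_a) = (74.7×10³)(10.6⁴)/(8·142.0³·8) = 5.1463 N/mm
U = ½kδ² = 0.5 × 5.1463 × 45.4² = 5303.7 N·mm = 5.3037 J

5.30 J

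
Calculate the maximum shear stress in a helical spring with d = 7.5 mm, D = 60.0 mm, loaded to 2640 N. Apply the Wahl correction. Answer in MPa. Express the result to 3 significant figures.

Spring index C = D/d = 60.0/7.5 = 8.0000
K_W = (4C−1)/(4C−4) + 0.615/C = 31.000/28.000 + 0.0769 = 1.1840
τ₀ = 8FD/(πd³) = 8·2640·60.0/(π·7.5³) = 1.2672e+06/1325.4 = 956.12 MPa
τ_max = K·τ₀ = 1.1840 × 956.12 = 1132.1 MPa

1130 MPa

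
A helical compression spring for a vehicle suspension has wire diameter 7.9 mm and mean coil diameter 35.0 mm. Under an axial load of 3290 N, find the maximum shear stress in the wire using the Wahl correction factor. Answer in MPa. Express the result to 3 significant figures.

Spring index C = D/d = 35.0/7.9 = 4.4304
K_W = (4C−1)/(4C−4) + 0.615/C = 16.722/13.722 + 0.1388 = 1.3574
τ₀ = 8FD/(πd³) = 8·3290·35.0/(π·7.9³) = 921200/1548.9 = 594.73 MPa
τ_max = K·τ₀ = 1.3574 × 594.73 = 807.32 MPa

807 MPa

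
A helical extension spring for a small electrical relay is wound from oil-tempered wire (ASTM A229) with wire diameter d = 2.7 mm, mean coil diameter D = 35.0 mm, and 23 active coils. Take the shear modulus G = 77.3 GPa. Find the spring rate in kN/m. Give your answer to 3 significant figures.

k = Gd⁴/(8D³N_a) = (77.3×10³ × 2.7⁴) / (8 × 35.0³ × 23)
  = 4.10804e+06 / 7.889e+06 = 0.52073 N/mm

0.521 kN/m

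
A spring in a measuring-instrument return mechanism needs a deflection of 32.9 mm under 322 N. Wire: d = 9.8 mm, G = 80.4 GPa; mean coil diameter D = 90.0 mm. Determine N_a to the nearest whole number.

13

Required rate k = F/δ = 322/32.9 = 9.7872 N/mm
N_a = Gd⁴/(8D³k) = (80.4×10³ × 9.8⁴)/(8 × 90.0³ × 9.7872)
    = 7.41584e+08 / 5.70791e+07 = 12.99 → 13 coils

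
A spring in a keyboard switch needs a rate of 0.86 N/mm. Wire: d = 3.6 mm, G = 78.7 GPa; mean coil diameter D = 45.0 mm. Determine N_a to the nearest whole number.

21

N_a = Gd⁴/(8D³k) = (78.7×10³ × 3.6⁴)/(8 × 45.0³ × 0.86)
    = 1.32186e+07 / 626940 = 21.08 → 21 coils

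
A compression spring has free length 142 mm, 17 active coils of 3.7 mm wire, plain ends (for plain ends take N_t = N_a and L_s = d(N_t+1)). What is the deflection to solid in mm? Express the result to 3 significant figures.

75.4 mm

N_t = 17; L_s = 3.7·18 = 66.6 mm
δ_solid = L₀ − L_s = 142 − 66.6 = 75.4 mm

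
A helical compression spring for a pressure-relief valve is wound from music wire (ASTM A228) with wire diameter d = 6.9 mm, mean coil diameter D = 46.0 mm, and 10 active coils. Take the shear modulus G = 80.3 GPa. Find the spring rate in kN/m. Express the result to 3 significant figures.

23.4 kN/m

k = Gd⁴/(8D³N_a) = (80.3×10³ × 6.9⁴) / (8 × 46.0³ × 10)
  = 1.82017e+08 / 7.78688e+06 = 23.375 N/mm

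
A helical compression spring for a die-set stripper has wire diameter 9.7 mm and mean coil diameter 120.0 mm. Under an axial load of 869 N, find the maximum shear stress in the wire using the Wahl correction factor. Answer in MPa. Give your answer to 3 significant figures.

Spring index C = D/d = 120.0/9.7 = 12.3711
K_W = (4C−1)/(4C−4) + 0.615/C = 48.485/45.485 + 0.0497 = 1.1157
τ₀ = 8FD/(πd³) = 8·869·120.0/(π·9.7³) = 834240/2867.2 = 290.96 MPa
τ_max = K·τ₀ = 1.1157 × 290.96 = 324.61 MPa

325 MPa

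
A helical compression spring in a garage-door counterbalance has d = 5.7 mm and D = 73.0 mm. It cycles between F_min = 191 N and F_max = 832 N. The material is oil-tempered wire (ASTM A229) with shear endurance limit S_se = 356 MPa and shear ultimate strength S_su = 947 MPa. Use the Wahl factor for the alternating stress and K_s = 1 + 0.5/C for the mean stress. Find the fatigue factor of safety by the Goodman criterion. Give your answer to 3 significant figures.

0.638

C = D/d = 73.0/5.7 = 12.8070; K_W = (4C−1)/(4C−4)+0.615/C = 1.1115; K_s = 1+0.5/C = 1.0390
F_a = (F_max−F_min)/2 = 320.5 N; F_m = (F_max+F_min)/2 = 511.5 N
τ_a = K_W·8F_aD/(πd³) = 1.1115 × 321.71 = 357.6 MPa
τ_m = K_s·8F_mD/(πd³) = 1.0390 × 513.43 = 533.48 MPa
Goodman: 1/n_f = τ_a/S_se + τ_m/S_su = 357.6/356 + 533.48/947 = 1.00448 + 0.56334 = 1.5678
n_f = 1/1.5678 = 0.6378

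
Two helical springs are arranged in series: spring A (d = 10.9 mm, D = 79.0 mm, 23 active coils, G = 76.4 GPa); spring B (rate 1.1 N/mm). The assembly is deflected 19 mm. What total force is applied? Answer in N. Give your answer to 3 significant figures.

19.1 N

k_A = Gd⁴/(8D³N_a) = (76.4×10³)(10.9⁴)/(8·79.0³·23) = 11.888 N/mm
Series: 1/k_eq = 1/11.888 + 1/1.1 = 0.99321; k_eq = 1.0068 N/mm
F = k_eq·δ = 1.0068·19 = 19.13 N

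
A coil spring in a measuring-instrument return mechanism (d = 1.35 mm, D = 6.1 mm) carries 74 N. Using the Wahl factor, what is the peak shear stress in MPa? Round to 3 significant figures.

Spring index C = D/d = 6.1/1.35 = 4.5185
K_W = (4C−1)/(4C−4) + 0.615/C = 17.074/14.074 + 0.1361 = 1.3493
τ₀ = 8FD/(πd³) = 8·74·6.1/(π·1.35³) = 3611.2/7.7295 = 467.2 MPa
τ_max = K·τ₀ = 1.3493 × 467.2 = 630.37 MPa

630 MPa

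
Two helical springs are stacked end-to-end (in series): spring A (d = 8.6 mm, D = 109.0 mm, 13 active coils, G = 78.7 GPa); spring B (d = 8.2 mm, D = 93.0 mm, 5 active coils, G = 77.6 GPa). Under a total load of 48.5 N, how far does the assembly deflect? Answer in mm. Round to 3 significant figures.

k_A = Gd⁴/(8D³N_a) = (78.7×10³)(8.6⁴)/(8·109.0³·13) = 3.1964 N/mm
k_B = Gd⁴/(8D³N_a) = (77.6×10³)(8.2⁴)/(8·93.0³·5) = 10.905 N/mm
Series: 1/k_eq = 1/3.1964 + 1/10.905 = 0.40456; k_eq = 2.4718 N/mm
δ = F/k_eq = 48.5/2.4718 = 19.621 mm

19.6 mm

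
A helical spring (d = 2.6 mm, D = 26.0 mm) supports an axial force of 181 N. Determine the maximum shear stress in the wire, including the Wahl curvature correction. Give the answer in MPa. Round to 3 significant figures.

Spring index C = D/d = 26.0/2.6 = 10.0000
K_W = (4C−1)/(4C−4) + 0.615/C = 39.000/36.000 + 0.0615 = 1.1448
τ₀ = 8FD/(πd³) = 8·181·26.0/(π·2.6³) = 37648/55.217 = 681.82 MPa
τ_max = K·τ₀ = 1.1448 × 681.82 = 780.57 MPa

781 MPa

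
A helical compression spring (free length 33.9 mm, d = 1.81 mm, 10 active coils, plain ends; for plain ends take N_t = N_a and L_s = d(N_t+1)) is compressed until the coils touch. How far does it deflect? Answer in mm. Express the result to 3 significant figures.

14.0 mm

N_t = 10; L_s = 1.81·11 = 19.91 mm
δ_solid = L₀ − L_s = 33.9 − 19.91 = 13.99 mm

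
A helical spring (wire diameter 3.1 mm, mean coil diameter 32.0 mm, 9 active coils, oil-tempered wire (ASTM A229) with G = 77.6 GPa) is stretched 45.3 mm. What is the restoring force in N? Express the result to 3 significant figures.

138 N

k = Gd⁴/(8D³N_a) = (77.6×10³)(3.1⁴)/(8·32.0³·9) = 3.0376 N/mm
F = k·δ = 3.0376 × 45.3 = 137.6 N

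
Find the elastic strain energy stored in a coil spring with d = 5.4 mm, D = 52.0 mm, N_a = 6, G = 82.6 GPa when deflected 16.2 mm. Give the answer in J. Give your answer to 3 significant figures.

1.37 J

k = Gd⁴/(8D³N_a) = (82.6×10³)(5.4⁴)/(8·52.0³·6) = 10.406 N/mm
U = ½kδ² = 0.5 × 10.406 × 16.2² = 1365.5 N·mm = 1.3655 J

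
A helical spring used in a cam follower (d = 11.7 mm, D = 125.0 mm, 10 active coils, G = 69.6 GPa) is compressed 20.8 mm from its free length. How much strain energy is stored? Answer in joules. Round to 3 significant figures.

1.81 J

k = Gd⁴/(8D³N_a) = (69.6×10³)(11.7⁴)/(8·125.0³·10) = 8.347 N/mm
U = ½kδ² = 0.5 × 8.347 × 20.8² = 1805.6 N·mm = 1.8056 J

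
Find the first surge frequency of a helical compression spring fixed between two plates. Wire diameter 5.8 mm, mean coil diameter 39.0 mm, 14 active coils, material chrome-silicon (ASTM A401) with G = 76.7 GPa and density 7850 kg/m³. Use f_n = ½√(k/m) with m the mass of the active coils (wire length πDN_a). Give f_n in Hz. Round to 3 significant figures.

k = Gd⁴/(8D³N_a) = (76.7×10³)(5.8⁴)/(8·39.0³·14) = 13.065 N/mm = 13065 N/m
Wire length L = πDN_a = π·39.0·14 = 1715.3 mm
m = ρ·(πd²/4)·L = 7850 × 26.421×10⁻⁶ m² × 1.7153 m = 0.35576 kg
f_n = ½√(k/m) = 0.5·√(13065/0.35576) = 0.5·√(36723) = 95.816 Hz

95.8 Hz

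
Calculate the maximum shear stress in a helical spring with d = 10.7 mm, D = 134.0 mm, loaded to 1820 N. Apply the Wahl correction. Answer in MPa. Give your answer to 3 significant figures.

565 MPa

Spring index C = D/d = 134.0/10.7 = 12.5234
K_W = (4C−1)/(4C−4) + 0.615/C = 49.093/46.093 + 0.0491 = 1.1142
τ₀ = 8FD/(πd³) = 8·1820·134.0/(π·10.7³) = 1.95104e+06/3848.6 = 506.95 MPa
τ_max = K·τ₀ = 1.1142 × 506.95 = 564.84 MPa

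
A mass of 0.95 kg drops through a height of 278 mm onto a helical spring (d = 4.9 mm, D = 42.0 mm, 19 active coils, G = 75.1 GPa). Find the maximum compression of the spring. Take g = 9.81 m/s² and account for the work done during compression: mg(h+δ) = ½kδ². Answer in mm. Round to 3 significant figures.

39.2 mm

k = Gd⁴/(8D³N_a) = (75.1×10³)(4.9⁴)/(8·42.0³·19) = 3.8444 N/mm
W = mg = 0.95 × 9.81 = 9.3195 N
½kδ² − Wδ − Wh = 0 → δ = (W + √(W² + 2kWh))/k
δ = (9.3195 + √(86.853 + 19920.5))/3.8444 = (9.3195 + 141.45)/3.8444 = 39.217 mm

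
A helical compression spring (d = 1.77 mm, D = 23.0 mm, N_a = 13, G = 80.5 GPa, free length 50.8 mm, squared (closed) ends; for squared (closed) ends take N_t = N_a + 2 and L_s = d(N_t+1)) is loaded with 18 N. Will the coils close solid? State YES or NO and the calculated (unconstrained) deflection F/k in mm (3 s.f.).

k = Gd⁴/(8D³N_a) = (80.5×10³)(1.77⁴)/(8·23.0³·13) = 0.62441 N/mm
N_t = 15; L_s = 1.77·16 = 28.32 mm; δ_solid = L₀ − L_s = 50.8 − 28.32 = 22.48 mm
δ = F/k = 18/0.62441 = 28.827 mm
δ ≥ δ_solid → spring goes solid

YES, δ = 28.8 mm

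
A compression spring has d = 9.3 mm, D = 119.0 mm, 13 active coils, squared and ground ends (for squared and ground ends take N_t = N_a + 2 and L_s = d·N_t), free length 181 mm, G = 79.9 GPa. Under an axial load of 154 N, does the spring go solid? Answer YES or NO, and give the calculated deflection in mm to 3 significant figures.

k = Gd⁴/(8D³N_a) = (79.9×10³)(9.3⁴)/(8·119.0³·13) = 3.4104 N/mm
N_t = 15; L_s = 9.3·15 = 139.5 mm; δ_solid = L₀ − L_s = 181 − 139.5 = 41.5 mm
δ = F/k = 154/3.4104 = 45.156 mm
δ ≥ δ_solid → spring goes solid

YES, δ = 45.2 mm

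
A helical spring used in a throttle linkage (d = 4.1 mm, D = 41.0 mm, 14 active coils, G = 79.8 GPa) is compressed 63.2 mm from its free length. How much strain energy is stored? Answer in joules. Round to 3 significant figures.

5.83 J

k = Gd⁴/(8D³N_a) = (79.8×10³)(4.1⁴)/(8·41.0³·14) = 2.9212 N/mm
U = ½kδ² = 0.5 × 2.9212 × 63.2² = 5834.1 N·mm = 5.8341 J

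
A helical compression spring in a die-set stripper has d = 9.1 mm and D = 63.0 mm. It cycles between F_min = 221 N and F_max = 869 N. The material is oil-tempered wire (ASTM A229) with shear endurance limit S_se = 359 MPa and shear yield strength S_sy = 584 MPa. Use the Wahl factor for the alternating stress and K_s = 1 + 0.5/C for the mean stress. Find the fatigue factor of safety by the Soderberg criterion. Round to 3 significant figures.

C = D/d = 63.0/9.1 = 6.9231; K_W = (4C−1)/(4C−4)+0.615/C = 1.2155; K_s = 1+0.5/C = 1.0722
F_a = (F_max−F_min)/2 = 324 N; F_m = (F_max+F_min)/2 = 545 N
τ_a = K_W·8F_aD/(πd³) = 1.2155 × 68.977 = 83.838 MPa
τ_m = K_s·8F_mD/(πd³) = 1.0722 × 116.03 = 124.4 MPa
Soderberg: 1/n_f = τ_a/S_se + τ_m/S_sy = 83.838/359 + 124.4/584 = 0.23353 + 0.21302 = 0.44655
n_f = 1/0.44655 = 2.239

2.24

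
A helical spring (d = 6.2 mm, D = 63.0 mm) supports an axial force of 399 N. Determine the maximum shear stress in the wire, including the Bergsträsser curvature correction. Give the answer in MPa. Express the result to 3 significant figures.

304 MPa

Spring index C = D/d = 63.0/6.2 = 10.1613
K_B = (4C+2)/(4C−3) = 42.645/37.645 = 1.1328
τ₀ = 8FD/(πd³) = 8·399·63.0/(π·6.2³) = 201096/748.73 = 268.58 MPa
τ_max = K·τ₀ = 1.1328 × 268.58 = 304.26 MPa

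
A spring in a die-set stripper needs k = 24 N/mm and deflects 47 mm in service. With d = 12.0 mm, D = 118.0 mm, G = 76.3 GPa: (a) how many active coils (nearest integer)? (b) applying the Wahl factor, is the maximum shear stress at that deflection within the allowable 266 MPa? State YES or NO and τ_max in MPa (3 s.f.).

N_a = Gd⁴/(8D³k) = (76.3×10³)(12.0⁴)/(8·118.0³·24) = 5.015 → N_a = 5
Actual rate k = Gd⁴/(8D³·5) = 24.074 N/mm
Working load F = kδ = 24.074·47 = 1131.5 N
C = 118.0/12.0 = 9.8333; K_W = (4C−1)/(4C−4)+0.615/C = 1.1474
τ_max = K_W·8FD/(πd³) = 1.1474·196.75 = 225.76 MPa
τ_max ≤ 266 MPa → acceptable

(a) 5 coils; (b) YES, τ_max = 226 MPa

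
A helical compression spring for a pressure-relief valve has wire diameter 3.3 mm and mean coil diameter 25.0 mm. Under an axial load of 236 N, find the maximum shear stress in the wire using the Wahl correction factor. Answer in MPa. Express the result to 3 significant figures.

500 MPa

Spring index C = D/d = 25.0/3.3 = 7.5758
K_W = (4C−1)/(4C−4) + 0.615/C = 29.303/26.303 + 0.0812 = 1.1952
τ₀ = 8FD/(πd³) = 8·236·25.0/(π·3.3³) = 47200/112.9 = 418.07 MPa
τ_max = K·τ₀ = 1.1952 × 418.07 = 499.69 MPa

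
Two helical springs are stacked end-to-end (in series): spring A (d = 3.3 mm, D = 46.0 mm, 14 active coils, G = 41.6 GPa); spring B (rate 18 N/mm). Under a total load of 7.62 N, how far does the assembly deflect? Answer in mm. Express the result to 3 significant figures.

17.3 mm

k_A = Gd⁴/(8D³N_a) = (41.6×10³)(3.3⁴)/(8·46.0³·14) = 0.45254 N/mm
Series: 1/k_eq = 1/0.45254 + 1/18 = 2.2653; k_eq = 0.44144 N/mm
δ = F/k_eq = 7.62/0.44144 = 17.262 mm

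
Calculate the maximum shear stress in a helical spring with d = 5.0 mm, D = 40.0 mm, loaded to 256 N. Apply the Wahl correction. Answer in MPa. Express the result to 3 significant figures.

247 MPa

Spring index C = D/d = 40.0/5.0 = 8.0000
K_W = (4C−1)/(4C−4) + 0.615/C = 31.000/28.000 + 0.0769 = 1.1840
τ₀ = 8FD/(πd³) = 8·256·40.0/(π·5.0³) = 81920/392.7 = 208.61 MPa
τ_max = K·τ₀ = 1.1840 × 208.61 = 247 MPa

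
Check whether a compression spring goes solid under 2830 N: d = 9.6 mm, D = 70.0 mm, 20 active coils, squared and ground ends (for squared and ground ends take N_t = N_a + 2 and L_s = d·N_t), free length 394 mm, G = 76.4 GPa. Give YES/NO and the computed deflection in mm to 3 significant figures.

k = Gd⁴/(8D³N_a) = (76.4×10³)(9.6⁴)/(8·70.0³·20) = 11.824 N/mm
N_t = 22; L_s = 9.6·22 = 211.2 mm; δ_solid = L₀ − L_s = 394 − 211.2 = 182.8 mm
δ = F/k = 2830/11.824 = 239.34 mm
δ ≥ δ_solid → spring goes solid

YES, δ = 239 mm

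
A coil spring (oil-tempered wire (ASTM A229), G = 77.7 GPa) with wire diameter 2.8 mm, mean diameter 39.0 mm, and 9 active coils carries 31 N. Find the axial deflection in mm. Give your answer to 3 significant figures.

27.7 mm

k = Gd⁴/(8D³N_a) = (77.7×10³)(2.8⁴)/(8·39.0³·9) = 1.1182 N/mm
δ = F/k = 31 / 1.1182 = 27.723 mm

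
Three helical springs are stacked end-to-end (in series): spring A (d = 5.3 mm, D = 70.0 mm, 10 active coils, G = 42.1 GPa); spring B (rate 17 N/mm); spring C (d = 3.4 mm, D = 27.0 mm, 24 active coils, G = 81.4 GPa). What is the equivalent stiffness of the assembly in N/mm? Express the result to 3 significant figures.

k_A = Gd⁴/(8D³N_a) = (42.1×10³)(5.3⁴)/(8·70.0³·10) = 1.2106 N/mm
k_C = Gd⁴/(8D³N_a) = (81.4×10³)(3.4⁴)/(8·27.0³·24) = 2.8784 N/mm
Series: 1/k_eq = 1/1.2106 + 1/17 + 1/2.8784 = 1.2323; k_eq = 0.81151 N/mm

0.812 N/mm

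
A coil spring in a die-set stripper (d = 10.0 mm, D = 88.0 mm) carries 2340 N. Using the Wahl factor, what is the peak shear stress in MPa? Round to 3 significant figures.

611 MPa

Spring index C = D/d = 88.0/10.0 = 8.8000
K_W = (4C−1)/(4C−4) + 0.615/C = 34.200/31.200 + 0.0699 = 1.1660
τ₀ = 8FD/(πd³) = 8·2340·88.0/(π·10.0³) = 1.64736e+06/3141.6 = 524.37 MPa
τ_max = K·τ₀ = 1.1660 × 524.37 = 611.44 MPa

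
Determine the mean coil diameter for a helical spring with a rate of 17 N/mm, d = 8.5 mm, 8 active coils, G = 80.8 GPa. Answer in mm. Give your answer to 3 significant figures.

72.9 mm

D = (Gd⁴/(8N_a·k))^(1/3) = (80.8×10³·8.5⁴/(8·8·17))^(1/3)
  = (387666)^(1/3) = 72.9154 mm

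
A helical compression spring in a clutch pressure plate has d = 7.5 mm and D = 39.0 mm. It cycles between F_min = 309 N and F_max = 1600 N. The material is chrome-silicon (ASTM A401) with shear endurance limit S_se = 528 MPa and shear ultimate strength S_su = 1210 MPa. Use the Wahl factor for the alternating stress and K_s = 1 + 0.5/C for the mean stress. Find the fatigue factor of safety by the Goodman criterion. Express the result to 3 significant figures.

C = D/d = 39.0/7.5 = 5.2000; K_W = (4C−1)/(4C−4)+0.615/C = 1.2968; K_s = 1+0.5/C = 1.0962
F_a = (F_max−F_min)/2 = 645.5 N; F_m = (F_max+F_min)/2 = 954.5 N
τ_a = K_W·8F_aD/(πd³) = 1.2968 × 151.96 = 197.06 MPa
τ_m = K_s·8F_mD/(πd³) = 1.0962 × 224.7 = 246.3 MPa
Goodman: 1/n_f = τ_a/S_se + τ_m/S_su = 197.06/528 + 246.3/1210 = 0.37322 + 0.20356 = 0.57678
n_f = 1/0.57678 = 1.734

1.73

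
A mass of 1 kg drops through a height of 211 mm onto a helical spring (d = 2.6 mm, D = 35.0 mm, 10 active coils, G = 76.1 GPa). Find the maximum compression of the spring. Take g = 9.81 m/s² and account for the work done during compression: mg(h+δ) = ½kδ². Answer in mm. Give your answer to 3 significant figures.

k = Gd⁴/(8D³N_a) = (76.1×10³)(2.6⁴)/(8·35.0³·10) = 1.0139 N/mm
W = mg = 1 × 9.81 = 9.81 N
½kδ² − Wδ − Wh = 0 → δ = (W + √(W² + 2kWh))/k
δ = (9.81 + √(96.236 + 4197.26))/1.0139 = (9.81 + 65.525)/1.0139 = 74.304 mm

74.3 mm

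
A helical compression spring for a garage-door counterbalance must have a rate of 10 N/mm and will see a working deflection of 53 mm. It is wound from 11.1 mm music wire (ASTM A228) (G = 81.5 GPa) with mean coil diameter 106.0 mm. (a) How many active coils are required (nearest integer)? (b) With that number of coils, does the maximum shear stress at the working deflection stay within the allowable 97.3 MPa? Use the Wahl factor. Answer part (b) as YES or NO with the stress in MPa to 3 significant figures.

N_a = Gd⁴/(8D³k) = (81.5×10³)(11.1⁴)/(8·106.0³·10) = 12.98 → N_a = 13
Actual rate k = Gd⁴/(8D³·13) = 9.9885 N/mm
Working load F = kδ = 9.9885·53 = 529.39 N
C = 106.0/11.1 = 9.5495; K_W = (4C−1)/(4C−4)+0.615/C = 1.1521
τ_max = K_W·8FD/(πd³) = 1.1521·104.48 = 120.38 MPa
τ_max > 97.3 MPa → exceeds allowable

(a) 13 coils; (b) NO, τ_max = 120 MPa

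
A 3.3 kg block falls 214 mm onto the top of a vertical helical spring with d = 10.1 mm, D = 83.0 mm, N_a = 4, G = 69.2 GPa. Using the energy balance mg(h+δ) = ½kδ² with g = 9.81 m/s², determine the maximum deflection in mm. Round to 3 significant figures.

k = Gd⁴/(8D³N_a) = (69.2×10³)(10.1⁴)/(8·83.0³·4) = 39.356 N/mm
W = mg = 3.3 × 9.81 = 32.373 N
½kδ² − Wδ − Wh = 0 → δ = (W + √(W² + 2kWh))/k
δ = (32.373 + √(1048 + 545298))/39.356 = (32.373 + 739.15)/39.356 = 19.604 mm

19.6 mm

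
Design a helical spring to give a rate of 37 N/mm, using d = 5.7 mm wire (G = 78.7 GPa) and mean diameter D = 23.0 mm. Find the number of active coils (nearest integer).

N_a = Gd⁴/(8D³k) = (78.7×10³ × 5.7⁴)/(8 × 23.0³ × 37)
    = 8.30757e+07 / 3.60143e+06 = 23.07 → 23 coils

23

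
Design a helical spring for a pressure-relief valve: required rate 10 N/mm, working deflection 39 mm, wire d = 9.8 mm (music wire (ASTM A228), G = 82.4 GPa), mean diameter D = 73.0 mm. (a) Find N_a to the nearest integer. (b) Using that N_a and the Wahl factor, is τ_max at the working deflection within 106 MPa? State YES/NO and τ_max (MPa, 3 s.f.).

(a) 24 coils; (b) YES, τ_max = 94.0 MPa

N_a = Gd⁴/(8D³k) = (82.4×10³)(9.8⁴)/(8·73.0³·10) = 24.42 → N_a = 24
Actual rate k = Gd⁴/(8D³·24) = 10.176 N/mm
Working load F = kδ = 10.176·39 = 396.85 N
C = 73.0/9.8 = 7.4490; K_W = (4C−1)/(4C−4)+0.615/C = 1.1989
τ_max = K_W·8FD/(πd³) = 1.1989·78.381 = 93.968 MPa
τ_max ≤ 106 MPa → acceptable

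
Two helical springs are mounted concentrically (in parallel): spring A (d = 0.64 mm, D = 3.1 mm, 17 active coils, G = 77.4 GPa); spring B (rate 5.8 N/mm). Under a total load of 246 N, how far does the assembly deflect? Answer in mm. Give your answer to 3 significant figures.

27.3 mm

k_A = Gd⁴/(8D³N_a) = (77.4×10³)(0.64⁴)/(8·3.1³·17) = 3.2051 N/mm
Parallel: k_eq = 3.2051 + 5.8 = 9.0051 N/mm
δ = F/k_eq = 246/9.0051 = 27.318 mm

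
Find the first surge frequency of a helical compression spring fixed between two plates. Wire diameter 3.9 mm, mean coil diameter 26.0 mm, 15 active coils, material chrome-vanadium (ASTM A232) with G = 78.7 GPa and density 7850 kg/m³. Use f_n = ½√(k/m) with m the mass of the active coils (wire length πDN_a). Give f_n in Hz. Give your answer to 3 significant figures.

k = Gd⁴/(8D³N_a) = (78.7×10³)(3.9⁴)/(8·26.0³·15) = 8.6324 N/mm = 8632.4 N/m
Wire length L = πDN_a = π·26.0·15 = 1225.2 mm
m = ρ·(πd²/4)·L = 7850 × 11.946×10⁻⁶ m² × 1.2252 m = 0.1149 kg
f_n = ½√(k/m) = 0.5·√(8632.4/0.1149) = 0.5·√(75133) = 137.05 Hz

137 Hz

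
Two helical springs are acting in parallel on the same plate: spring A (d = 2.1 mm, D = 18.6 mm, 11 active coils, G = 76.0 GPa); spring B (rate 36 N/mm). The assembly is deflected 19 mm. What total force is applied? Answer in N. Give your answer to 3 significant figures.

734 N

k_A = Gd⁴/(8D³N_a) = (76.0×10³)(2.1⁴)/(8·18.6³·11) = 2.6102 N/mm
Parallel: k_eq = 2.6102 + 36 = 38.61 N/mm
F = k_eq·δ = 38.61·19 = 733.59 N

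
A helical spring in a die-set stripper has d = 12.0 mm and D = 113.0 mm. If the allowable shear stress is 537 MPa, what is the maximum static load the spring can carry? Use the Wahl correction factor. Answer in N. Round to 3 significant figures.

C = D/d = 113.0/12.0 = 9.4167
K_W = (4C−1)/(4C−4) + 0.615/C = 36.667/33.667 + 0.0653 = 1.1544
τ_max = K·8FD/(πd³) → F_max = τ_allow·πd³/(8DK)
F_max = 537·π·12.0³/(8·113.0·1.1544) = 2.9152e+06/1043.6 = 2793.4 N

2790 N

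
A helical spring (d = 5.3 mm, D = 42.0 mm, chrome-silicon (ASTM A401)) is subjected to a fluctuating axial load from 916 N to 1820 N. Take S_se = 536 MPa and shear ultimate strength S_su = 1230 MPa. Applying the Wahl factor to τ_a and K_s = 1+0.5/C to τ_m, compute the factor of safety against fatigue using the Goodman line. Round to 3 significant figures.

0.638

C = D/d = 42.0/5.3 = 7.9245; K_W = (4C−1)/(4C−4)+0.615/C = 1.1859; K_s = 1+0.5/C = 1.0631
F_a = (F_max−F_min)/2 = 452 N; F_m = (F_max+F_min)/2 = 1368 N
τ_a = K_W·8F_aD/(πd³) = 1.1859 × 324.71 = 385.08 MPa
τ_m = K_s·8F_mD/(πd³) = 1.0631 × 982.76 = 1044.8 MPa
Goodman: 1/n_f = τ_a/S_se + τ_m/S_su = 385.08/536 + 1044.8/1230 = 0.71844 + 0.84941 = 1.5678
n_f = 1/1.5678 = 0.6378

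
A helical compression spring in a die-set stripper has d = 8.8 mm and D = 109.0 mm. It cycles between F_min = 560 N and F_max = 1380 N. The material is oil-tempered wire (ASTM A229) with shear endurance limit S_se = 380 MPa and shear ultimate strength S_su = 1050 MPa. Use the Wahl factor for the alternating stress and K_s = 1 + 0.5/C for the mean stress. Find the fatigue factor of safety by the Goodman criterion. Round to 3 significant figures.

1.13

C = D/d = 109.0/8.8 = 12.3864; K_W = (4C−1)/(4C−4)+0.615/C = 1.1155; K_s = 1+0.5/C = 1.0404
F_a = (F_max−F_min)/2 = 410 N; F_m = (F_max+F_min)/2 = 970 N
τ_a = K_W·8F_aD/(πd³) = 1.1155 × 166.99 = 186.29 MPa
τ_m = K_s·8F_mD/(πd³) = 1.0404 × 395.08 = 411.03 MPa
Goodman: 1/n_f = τ_a/S_se + τ_m/S_su = 186.29/380 + 411.03/1050 = 0.49023 + 0.39146 = 0.88169
n_f = 1/0.88169 = 1.134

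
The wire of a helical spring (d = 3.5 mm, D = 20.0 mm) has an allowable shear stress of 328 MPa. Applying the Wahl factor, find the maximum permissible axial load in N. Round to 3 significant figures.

218 N

C = D/d = 20.0/3.5 = 5.7143
K_W = (4C−1)/(4C−4) + 0.615/C = 21.857/18.857 + 0.1076 = 1.2667
τ_max = K·8FD/(πd³) → F_max = τ_allow·πd³/(8DK)
F_max = 328·π·3.5³/(8·20.0·1.2667) = 44180/202.67 = 217.99 N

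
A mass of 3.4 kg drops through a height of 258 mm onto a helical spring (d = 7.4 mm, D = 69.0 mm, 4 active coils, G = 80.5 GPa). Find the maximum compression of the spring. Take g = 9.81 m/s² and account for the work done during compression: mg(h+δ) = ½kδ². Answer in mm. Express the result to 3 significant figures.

28.9 mm

k = Gd⁴/(8D³N_a) = (80.5×10³)(7.4⁴)/(8·69.0³·4) = 22.963 N/mm
W = mg = 3.4 × 9.81 = 33.354 N
½kδ² − Wδ − Wh = 0 → δ = (W + √(W² + 2kWh))/k
δ = (33.354 + √(1112.5 + 395206))/22.963 = (33.354 + 629.54)/22.963 = 28.868 mm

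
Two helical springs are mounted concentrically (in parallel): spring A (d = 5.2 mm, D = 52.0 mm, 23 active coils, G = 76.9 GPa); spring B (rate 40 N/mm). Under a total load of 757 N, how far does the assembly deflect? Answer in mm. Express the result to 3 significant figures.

17.9 mm

k_A = Gd⁴/(8D³N_a) = (76.9×10³)(5.2⁴)/(8·52.0³·23) = 2.1733 N/mm
Parallel: k_eq = 2.1733 + 40 = 42.173 N/mm
δ = F/k_eq = 757/42.173 = 17.95 mm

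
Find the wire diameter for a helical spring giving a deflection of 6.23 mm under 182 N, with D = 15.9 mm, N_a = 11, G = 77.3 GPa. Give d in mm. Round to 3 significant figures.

Required rate k = F/δ = 182/6.23 = 29.213 N/mm
d = (8D³N_a·k / G)^(1/4) = (8·15.9³·11·29.213 / (77.3×10³))^0.25
  = (133.68)^0.25 = 3.4003 mm

3.40 mm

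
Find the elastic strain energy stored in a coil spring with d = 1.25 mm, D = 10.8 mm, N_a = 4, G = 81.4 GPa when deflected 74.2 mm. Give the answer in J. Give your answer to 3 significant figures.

k = Gd⁴/(8D³N_a) = (81.4×10³)(1.25⁴)/(8·10.8³·4) = 4.93 N/mm
U = ½kδ² = 0.5 × 4.93 × 74.2² = 13571 N·mm = 13.571 J

13.6 J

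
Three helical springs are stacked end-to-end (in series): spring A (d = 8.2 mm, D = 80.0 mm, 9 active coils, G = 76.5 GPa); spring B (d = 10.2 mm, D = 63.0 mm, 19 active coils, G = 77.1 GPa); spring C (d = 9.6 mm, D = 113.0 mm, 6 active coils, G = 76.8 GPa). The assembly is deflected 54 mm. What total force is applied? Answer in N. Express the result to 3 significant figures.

209 N

k_A = Gd⁴/(8D³N_a) = (76.5×10³)(8.2⁴)/(8·80.0³·9) = 9.3824 N/mm
k_B = Gd⁴/(8D³N_a) = (77.1×10³)(10.2⁴)/(8·63.0³·19) = 21.958 N/mm
k_C = Gd⁴/(8D³N_a) = (76.8×10³)(9.6⁴)/(8·113.0³·6) = 9.4182 N/mm
Series: 1/k_eq = 1/9.3824 + 1/21.958 + 1/9.4182 = 0.2583; k_eq = 3.8714 N/mm
F = k_eq·δ = 3.8714·54 = 209.06 N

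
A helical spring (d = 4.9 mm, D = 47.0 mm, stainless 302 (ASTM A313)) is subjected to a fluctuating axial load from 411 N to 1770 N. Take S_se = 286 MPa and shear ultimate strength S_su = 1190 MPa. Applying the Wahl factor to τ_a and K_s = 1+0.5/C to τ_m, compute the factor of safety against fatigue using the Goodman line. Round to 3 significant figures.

C = D/d = 47.0/4.9 = 9.5918; K_W = (4C−1)/(4C−4)+0.615/C = 1.1514; K_s = 1+0.5/C = 1.0521
F_a = (F_max−F_min)/2 = 679.5 N; F_m = (F_max+F_min)/2 = 1090.5 N
τ_a = K_W·8F_aD/(πd³) = 1.1514 × 691.26 = 795.92 MPa
τ_m = K_s·8F_mD/(πd³) = 1.0521 × 1109.4 = 1167.2 MPa
Goodman: 1/n_f = τ_a/S_se + τ_m/S_su = 795.92/286 + 1167.2/1190 = 2.78293 + 0.98084 = 3.7638
n_f = 1/3.7638 = 0.2657

0.266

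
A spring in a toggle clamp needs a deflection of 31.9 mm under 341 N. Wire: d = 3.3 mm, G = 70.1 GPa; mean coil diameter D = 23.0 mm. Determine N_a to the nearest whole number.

8

Required rate k = F/δ = 341/31.9 = 10.69 N/mm
N_a = Gd⁴/(8D³k) = (70.1×10³ × 3.3⁴)/(8 × 23.0³ × 10.69)
    = 8.31331e+06 / 1.04049e+06 = 7.99 → 8 coils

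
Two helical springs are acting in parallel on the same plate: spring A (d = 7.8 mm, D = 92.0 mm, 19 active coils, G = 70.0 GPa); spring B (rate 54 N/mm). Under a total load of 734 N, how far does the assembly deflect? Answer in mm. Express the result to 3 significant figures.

k_A = Gd⁴/(8D³N_a) = (70.0×10³)(7.8⁴)/(8·92.0³·19) = 2.1891 N/mm
Parallel: k_eq = 2.1891 + 54 = 56.189 N/mm
δ = F/k_eq = 734/56.189 = 13.063 mm

13.1 mm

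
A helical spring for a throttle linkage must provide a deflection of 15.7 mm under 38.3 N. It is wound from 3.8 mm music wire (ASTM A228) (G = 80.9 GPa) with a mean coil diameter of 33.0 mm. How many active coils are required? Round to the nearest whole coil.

Required rate k = F/δ = 38.3/15.7 = 2.4395 N/mm
N_a = Gd⁴/(8D³k) = (80.9×10³ × 3.8⁴)/(8 × 33.0³ × 2.4395)
    = 1.68688e+07 / 701344 = 24.05 → 24 coils

24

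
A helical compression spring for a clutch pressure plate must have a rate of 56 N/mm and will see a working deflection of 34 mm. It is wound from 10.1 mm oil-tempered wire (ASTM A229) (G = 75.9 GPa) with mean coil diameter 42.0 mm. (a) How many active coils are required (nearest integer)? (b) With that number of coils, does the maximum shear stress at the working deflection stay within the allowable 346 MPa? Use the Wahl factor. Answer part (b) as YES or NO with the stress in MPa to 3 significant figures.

(a) 24 coils; (b) YES, τ_max = 271 MPa

N_a = Gd⁴/(8D³k) = (75.9×10³)(10.1⁴)/(8·42.0³·56) = 23.8 → N_a = 24
Actual rate k = Gd⁴/(8D³·24) = 55.524 N/mm
Working load F = kδ = 55.524·34 = 1887.8 N
C = 42.0/10.1 = 4.1584; K_W = (4C−1)/(4C−4)+0.615/C = 1.3854
τ_max = K_W·8FD/(πd³) = 1.3854·195.97 = 271.48 MPa
τ_max ≤ 346 MPa → acceptable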